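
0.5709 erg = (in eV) 3.563e+11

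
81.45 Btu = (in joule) 8.593e+04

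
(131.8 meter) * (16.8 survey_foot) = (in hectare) 0.06749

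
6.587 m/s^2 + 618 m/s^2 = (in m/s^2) 624.6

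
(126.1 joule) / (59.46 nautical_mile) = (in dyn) 114.5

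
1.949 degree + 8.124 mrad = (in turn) 0.006707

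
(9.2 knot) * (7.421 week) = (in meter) 2.124e+07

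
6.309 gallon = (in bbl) 0.1502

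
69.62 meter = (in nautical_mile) 0.03759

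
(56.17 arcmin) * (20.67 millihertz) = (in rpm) 0.003225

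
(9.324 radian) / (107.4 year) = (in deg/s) 1.577e-07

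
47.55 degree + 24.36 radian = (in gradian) 1604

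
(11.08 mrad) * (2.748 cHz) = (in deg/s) 0.01745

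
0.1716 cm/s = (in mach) 5.04e-06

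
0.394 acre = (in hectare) 0.1594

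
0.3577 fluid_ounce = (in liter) 0.01058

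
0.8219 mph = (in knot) 0.7142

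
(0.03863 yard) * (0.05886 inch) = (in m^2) 5.281e-05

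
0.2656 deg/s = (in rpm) 0.04427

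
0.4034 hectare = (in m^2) 4034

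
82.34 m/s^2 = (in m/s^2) 82.34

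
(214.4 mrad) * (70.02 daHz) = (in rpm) 1434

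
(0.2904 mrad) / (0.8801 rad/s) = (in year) 1.046e-11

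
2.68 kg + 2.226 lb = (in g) 3690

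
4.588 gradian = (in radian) 0.07207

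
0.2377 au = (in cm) 3.556e+12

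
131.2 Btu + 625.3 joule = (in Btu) 131.8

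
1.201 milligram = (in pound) 2.648e-06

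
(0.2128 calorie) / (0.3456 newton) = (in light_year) 2.723e-16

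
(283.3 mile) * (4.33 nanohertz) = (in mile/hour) 0.004416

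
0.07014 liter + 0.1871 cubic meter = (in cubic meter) 0.1872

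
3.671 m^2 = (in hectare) 0.0003671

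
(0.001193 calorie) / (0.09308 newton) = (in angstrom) 5.363e+08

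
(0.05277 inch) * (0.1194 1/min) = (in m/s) 2.667e-06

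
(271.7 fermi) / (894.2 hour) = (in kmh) 3.038e-19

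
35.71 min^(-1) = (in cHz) 59.52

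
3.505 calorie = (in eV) 9.153e+19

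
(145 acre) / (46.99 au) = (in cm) 8.347e-06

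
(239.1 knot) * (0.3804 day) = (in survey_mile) 2512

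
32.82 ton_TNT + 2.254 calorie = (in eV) 8.571e+29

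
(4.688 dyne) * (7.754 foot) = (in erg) 1108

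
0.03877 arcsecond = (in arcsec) 0.03877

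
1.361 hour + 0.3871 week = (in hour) 66.39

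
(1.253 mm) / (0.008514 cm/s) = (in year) 4.667e-07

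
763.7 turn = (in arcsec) 9.898e+08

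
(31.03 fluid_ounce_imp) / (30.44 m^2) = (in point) 0.0821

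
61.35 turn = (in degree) 2.209e+04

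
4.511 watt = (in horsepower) 0.006049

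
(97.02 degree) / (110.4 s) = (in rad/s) 0.01534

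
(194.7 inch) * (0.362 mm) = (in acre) 4.424e-07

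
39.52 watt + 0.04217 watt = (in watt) 39.56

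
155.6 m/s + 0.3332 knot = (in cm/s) 1.558e+04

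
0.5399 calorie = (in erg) 2.259e+07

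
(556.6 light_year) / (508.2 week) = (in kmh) 6.168e+10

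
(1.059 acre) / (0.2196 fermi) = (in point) 5.532e+22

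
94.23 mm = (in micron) 9.423e+04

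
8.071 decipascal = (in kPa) 0.0008071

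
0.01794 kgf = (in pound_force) 0.03955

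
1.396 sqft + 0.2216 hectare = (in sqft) 2.385e+04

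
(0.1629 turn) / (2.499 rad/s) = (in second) 0.4096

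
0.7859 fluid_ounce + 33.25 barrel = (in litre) 5286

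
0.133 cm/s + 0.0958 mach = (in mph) 72.97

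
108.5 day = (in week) 15.5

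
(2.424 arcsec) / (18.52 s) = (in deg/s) 3.636e-05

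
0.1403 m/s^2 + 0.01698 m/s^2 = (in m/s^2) 0.1573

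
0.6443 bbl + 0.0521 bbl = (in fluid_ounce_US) 3744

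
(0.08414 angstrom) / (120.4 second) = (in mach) 2.052e-16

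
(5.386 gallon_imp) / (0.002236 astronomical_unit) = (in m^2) 7.32e-11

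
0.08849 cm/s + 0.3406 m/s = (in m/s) 0.3415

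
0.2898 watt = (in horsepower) 0.0003886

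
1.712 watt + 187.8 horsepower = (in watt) 1.4e+05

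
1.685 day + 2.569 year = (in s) 8.116e+07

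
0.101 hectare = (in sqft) 1.087e+04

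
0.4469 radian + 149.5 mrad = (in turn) 0.09492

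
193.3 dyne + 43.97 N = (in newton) 43.97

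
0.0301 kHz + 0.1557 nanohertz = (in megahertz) 3.01e-05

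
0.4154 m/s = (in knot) 0.8075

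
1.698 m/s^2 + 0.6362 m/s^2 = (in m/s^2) 2.334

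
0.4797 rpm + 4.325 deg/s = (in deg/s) 7.203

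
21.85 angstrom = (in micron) 0.002185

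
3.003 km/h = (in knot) 1.621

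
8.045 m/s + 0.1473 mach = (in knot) 113.1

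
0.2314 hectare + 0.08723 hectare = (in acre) 0.7874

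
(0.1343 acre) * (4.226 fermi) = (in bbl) 1.445e-11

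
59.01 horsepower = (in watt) 4.4e+04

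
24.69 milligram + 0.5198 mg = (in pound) 5.558e-05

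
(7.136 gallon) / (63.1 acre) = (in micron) 0.1058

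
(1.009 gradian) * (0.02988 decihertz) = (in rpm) 0.0004522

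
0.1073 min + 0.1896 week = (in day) 1.327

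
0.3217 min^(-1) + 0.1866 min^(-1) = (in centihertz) 0.8472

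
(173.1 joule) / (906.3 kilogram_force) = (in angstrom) 1.948e+08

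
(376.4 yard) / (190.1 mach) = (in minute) 8.862e-05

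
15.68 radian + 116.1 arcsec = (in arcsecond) 3.234e+06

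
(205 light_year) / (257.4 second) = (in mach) 2.213e+13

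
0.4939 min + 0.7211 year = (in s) 2.274e+07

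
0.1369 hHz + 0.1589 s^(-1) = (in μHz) 1.385e+07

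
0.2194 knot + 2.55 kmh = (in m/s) 0.8212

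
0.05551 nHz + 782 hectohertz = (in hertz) 7.82e+04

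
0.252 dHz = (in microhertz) 2.52e+04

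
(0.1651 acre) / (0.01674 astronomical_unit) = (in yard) 2.918e-07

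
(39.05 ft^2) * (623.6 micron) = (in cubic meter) 0.002262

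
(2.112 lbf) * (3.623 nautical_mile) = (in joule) 6.304e+04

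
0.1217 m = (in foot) 0.3993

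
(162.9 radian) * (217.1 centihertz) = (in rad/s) 353.7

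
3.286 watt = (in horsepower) 0.004407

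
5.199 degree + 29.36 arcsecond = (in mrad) 90.88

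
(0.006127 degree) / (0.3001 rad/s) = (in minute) 5.939e-06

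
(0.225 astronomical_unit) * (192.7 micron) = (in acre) 1603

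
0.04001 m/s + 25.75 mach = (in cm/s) 8.768e+05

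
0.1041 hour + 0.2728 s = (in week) 0.0006201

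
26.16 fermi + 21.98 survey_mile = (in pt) 1.003e+08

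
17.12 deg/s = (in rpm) 2.853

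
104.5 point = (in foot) 0.1209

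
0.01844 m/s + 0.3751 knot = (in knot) 0.4109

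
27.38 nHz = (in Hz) 2.738e-08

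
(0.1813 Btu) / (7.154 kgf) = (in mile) 0.001694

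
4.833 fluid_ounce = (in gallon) 0.03776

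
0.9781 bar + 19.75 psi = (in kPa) 234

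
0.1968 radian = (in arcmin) 676.5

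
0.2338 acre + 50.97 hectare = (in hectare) 51.06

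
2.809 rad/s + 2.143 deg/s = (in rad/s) 2.846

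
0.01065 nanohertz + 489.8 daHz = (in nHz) 4.898e+12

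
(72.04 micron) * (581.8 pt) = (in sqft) 0.0001592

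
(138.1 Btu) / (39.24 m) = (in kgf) 378.6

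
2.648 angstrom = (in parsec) 8.582e-27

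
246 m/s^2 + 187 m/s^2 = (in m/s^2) 433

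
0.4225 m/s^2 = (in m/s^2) 0.4225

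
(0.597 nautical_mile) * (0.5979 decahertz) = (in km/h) 2.38e+04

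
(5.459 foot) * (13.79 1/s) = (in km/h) 82.6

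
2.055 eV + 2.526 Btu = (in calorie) 637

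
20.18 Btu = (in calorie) 5089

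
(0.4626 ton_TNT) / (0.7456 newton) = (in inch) 1.022e+11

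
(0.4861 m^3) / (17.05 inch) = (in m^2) 1.122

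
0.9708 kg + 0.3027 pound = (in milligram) 1.108e+06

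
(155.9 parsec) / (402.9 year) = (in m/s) 3.786e+08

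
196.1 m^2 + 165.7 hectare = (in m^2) 1.657e+06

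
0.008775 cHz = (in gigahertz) 8.775e-14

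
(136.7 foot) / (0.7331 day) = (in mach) 1.932e-06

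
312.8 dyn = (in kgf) 0.000319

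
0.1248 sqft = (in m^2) 0.01159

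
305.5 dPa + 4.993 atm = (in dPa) 5.059e+06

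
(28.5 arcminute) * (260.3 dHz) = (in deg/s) 12.36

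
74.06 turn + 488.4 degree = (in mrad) 4.739e+05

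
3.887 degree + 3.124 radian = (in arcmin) 1.097e+04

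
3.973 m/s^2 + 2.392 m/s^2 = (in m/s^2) 6.365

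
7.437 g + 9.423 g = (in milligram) 1.686e+04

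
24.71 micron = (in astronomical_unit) 1.652e-16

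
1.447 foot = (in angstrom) 4.41e+09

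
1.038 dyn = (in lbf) 2.334e-06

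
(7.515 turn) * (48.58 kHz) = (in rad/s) 2.294e+06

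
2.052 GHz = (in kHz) 2.052e+06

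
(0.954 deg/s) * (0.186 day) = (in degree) 1.533e+04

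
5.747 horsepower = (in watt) 4286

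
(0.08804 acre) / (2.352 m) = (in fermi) 1.515e+17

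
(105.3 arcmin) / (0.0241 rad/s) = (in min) 0.02118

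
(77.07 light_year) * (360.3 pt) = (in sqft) 9.976e+17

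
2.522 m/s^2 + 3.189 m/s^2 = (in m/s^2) 5.711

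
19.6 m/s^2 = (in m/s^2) 19.6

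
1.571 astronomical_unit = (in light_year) 2.484e-05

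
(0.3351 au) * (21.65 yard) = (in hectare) 9.924e+07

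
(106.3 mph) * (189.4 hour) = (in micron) 3.24e+13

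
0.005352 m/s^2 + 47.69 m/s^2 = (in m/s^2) 47.7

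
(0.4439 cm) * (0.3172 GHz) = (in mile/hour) 3.15e+06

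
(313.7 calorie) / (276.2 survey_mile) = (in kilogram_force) 0.0003011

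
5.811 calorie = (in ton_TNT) 5.811e-09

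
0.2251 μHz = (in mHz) 0.0002251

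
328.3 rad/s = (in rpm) 3135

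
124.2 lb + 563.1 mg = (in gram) 5.634e+04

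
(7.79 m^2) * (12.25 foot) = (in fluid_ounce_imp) 1.024e+06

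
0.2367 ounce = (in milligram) 6710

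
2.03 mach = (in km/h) 2488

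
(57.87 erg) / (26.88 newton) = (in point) 0.0006103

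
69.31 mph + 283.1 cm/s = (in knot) 65.73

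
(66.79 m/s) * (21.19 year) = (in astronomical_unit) 0.2983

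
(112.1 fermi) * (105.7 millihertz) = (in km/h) 4.266e-14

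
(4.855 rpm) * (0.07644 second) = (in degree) 2.227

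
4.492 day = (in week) 0.6417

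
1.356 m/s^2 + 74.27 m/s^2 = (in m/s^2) 75.63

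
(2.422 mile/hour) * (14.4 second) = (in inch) 613.8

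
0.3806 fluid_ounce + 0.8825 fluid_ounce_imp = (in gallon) 0.009597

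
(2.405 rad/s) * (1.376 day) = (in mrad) 2.859e+08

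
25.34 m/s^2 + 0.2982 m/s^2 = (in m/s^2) 25.64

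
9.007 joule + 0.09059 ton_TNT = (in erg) 3.79e+15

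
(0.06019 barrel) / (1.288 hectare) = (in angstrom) 7430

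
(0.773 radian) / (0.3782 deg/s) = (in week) 0.0001936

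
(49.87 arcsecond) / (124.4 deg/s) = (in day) 1.289e-09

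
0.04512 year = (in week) 2.353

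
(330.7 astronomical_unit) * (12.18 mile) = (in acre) 2.396e+14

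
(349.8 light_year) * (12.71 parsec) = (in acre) 3.207e+32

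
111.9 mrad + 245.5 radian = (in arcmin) 8.444e+05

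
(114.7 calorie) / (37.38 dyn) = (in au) 8.582e-06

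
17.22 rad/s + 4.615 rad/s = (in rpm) 208.5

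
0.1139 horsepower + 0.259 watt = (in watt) 85.19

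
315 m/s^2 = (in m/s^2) 315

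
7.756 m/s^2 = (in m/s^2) 7.756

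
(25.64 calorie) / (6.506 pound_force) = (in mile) 0.002303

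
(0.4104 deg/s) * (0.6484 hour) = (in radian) 16.72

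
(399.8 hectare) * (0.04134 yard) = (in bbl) 9.506e+05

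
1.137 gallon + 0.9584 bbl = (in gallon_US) 41.39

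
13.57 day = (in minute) 1.954e+04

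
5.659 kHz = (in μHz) 5.659e+09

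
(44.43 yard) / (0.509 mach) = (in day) 2.713e-06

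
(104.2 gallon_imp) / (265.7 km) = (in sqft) 1.919e-05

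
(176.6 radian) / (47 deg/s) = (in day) 0.002492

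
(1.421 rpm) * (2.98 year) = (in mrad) 1.398e+10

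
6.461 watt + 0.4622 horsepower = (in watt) 351.1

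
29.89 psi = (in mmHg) 1546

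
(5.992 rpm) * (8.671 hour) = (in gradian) 1.247e+06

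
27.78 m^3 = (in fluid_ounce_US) 9.394e+05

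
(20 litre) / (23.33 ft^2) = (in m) 0.009228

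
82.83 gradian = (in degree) 74.55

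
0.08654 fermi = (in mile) 5.377e-20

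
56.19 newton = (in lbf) 12.63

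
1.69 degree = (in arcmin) 101.4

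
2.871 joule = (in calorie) 0.6862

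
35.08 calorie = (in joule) 146.8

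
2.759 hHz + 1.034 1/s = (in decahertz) 27.69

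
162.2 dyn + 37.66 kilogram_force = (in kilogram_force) 37.66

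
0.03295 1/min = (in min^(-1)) 0.03295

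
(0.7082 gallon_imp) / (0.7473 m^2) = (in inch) 0.1696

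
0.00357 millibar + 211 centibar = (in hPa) 2110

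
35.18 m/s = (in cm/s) 3518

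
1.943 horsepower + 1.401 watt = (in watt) 1450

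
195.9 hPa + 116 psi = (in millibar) 8194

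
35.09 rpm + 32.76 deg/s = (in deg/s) 243.3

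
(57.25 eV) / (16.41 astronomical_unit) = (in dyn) 3.736e-25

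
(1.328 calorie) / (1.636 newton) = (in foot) 11.14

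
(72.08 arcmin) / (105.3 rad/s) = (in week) 3.292e-10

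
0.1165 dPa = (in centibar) 1.165e-05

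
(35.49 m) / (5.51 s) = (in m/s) 6.441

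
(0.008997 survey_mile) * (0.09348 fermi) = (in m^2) 1.354e-15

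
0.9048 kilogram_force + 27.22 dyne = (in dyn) 8.873e+05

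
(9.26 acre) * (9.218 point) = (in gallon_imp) 2.681e+04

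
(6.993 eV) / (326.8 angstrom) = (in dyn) 3.428e-06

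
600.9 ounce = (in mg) 1.704e+07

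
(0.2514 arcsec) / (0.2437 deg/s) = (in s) 0.0002866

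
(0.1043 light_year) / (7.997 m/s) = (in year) 3.913e+06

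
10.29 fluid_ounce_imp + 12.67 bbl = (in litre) 2015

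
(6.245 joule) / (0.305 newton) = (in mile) 0.01272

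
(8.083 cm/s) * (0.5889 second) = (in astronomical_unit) 3.182e-13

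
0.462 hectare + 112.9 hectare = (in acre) 280.1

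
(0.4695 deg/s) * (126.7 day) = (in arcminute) 3.084e+08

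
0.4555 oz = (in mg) 1.291e+04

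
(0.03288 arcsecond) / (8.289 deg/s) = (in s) 1.102e-06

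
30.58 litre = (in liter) 30.58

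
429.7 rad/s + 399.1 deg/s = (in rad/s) 436.7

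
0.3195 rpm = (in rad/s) 0.03346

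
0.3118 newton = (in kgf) 0.03179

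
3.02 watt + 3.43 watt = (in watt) 6.45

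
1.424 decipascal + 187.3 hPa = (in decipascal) 1.873e+05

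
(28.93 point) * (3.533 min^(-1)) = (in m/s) 0.000601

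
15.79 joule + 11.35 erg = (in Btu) 0.01497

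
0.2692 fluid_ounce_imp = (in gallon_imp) 0.001683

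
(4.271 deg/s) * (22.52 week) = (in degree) 5.817e+07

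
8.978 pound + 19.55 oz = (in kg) 4.627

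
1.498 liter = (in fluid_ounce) 50.65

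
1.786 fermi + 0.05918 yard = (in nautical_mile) 2.922e-05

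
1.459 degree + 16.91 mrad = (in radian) 0.04237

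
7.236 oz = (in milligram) 2.051e+05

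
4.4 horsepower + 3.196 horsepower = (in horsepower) 7.596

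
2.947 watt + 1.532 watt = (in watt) 4.479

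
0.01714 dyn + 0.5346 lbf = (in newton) 2.378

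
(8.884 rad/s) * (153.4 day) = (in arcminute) 4.048e+11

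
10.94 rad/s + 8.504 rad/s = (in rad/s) 19.44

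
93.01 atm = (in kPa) 9424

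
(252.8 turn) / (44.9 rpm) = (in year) 1.071e-05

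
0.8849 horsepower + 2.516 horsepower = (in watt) 2536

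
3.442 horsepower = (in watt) 2567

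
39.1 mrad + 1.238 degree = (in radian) 0.06071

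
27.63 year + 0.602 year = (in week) 1472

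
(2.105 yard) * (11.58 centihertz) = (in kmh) 0.8024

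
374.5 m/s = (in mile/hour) 837.7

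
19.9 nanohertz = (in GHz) 1.99e-17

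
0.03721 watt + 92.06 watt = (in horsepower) 0.1235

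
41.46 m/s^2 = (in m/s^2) 41.46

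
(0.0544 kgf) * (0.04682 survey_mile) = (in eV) 2.509e+20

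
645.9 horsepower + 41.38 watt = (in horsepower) 646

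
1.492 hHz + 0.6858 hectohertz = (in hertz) 217.8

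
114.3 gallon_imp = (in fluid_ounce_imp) 1.829e+04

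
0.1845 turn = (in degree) 66.42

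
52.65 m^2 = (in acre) 0.01301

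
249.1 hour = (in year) 0.02844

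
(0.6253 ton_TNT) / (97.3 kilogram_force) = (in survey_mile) 1704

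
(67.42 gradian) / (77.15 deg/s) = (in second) 0.7865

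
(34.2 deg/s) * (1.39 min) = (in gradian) 3169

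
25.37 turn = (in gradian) 1.015e+04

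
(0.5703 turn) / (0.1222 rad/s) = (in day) 0.0003394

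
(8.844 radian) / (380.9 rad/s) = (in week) 3.839e-08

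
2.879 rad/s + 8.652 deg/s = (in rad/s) 3.03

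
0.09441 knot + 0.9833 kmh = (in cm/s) 32.17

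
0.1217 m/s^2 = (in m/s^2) 0.1217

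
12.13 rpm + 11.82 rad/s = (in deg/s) 750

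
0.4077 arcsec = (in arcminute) 0.006795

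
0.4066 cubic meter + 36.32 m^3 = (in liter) 3.673e+04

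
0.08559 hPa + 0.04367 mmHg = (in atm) 0.0001419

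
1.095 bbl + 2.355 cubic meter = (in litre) 2529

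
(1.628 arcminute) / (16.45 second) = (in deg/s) 0.001649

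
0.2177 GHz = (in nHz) 2.177e+17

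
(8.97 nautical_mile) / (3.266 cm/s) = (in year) 0.01613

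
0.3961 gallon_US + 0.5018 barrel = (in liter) 81.28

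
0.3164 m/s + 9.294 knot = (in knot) 9.909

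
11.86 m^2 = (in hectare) 0.001186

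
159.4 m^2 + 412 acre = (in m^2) 1.667e+06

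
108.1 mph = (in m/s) 48.33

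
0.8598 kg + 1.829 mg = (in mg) 8.598e+05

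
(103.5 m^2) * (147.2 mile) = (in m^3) 2.452e+07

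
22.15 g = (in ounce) 0.7813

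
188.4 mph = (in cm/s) 8422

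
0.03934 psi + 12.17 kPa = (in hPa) 124.4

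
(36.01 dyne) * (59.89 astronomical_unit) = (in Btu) 3.058e+06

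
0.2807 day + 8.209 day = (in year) 0.02326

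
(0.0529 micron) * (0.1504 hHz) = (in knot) 1.547e-06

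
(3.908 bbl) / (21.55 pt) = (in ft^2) 879.7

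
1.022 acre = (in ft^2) 4.452e+04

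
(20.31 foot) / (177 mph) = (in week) 1.294e-07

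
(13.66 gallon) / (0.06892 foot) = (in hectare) 0.0002462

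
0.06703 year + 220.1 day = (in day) 244.6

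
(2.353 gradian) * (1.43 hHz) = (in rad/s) 5.285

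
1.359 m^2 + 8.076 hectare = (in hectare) 8.076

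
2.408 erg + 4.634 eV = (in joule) 2.408e-07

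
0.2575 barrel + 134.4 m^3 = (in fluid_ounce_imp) 4.732e+06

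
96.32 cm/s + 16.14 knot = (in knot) 18.01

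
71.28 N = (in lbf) 16.02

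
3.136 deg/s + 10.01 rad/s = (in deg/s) 576.7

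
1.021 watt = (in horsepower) 0.001369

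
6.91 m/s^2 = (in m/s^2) 6.91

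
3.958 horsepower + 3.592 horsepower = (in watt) 5630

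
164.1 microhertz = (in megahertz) 1.641e-10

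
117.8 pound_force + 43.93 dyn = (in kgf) 53.43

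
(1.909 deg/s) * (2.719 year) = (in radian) 2.857e+06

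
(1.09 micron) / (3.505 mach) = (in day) 1.057e-14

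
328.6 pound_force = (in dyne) 1.462e+08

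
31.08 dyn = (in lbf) 6.987e-05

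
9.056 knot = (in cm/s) 465.9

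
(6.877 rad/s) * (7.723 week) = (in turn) 5.112e+06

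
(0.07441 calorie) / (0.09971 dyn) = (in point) 8.851e+08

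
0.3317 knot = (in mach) 0.0005011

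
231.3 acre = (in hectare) 93.6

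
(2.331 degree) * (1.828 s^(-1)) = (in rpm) 0.7102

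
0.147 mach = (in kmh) 180.2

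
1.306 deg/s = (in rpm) 0.2177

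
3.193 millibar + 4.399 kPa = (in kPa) 4.718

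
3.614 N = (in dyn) 3.614e+05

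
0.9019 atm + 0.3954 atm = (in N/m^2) 1.314e+05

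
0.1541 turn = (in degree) 55.48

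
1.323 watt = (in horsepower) 0.001774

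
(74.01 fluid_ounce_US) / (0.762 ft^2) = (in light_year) 3.268e-18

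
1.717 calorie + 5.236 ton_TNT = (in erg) 2.191e+17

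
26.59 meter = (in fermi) 2.659e+16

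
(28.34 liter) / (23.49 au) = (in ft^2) 8.681e-14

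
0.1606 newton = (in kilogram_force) 0.01638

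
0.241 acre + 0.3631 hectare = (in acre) 1.138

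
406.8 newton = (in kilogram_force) 41.48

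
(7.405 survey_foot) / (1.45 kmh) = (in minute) 0.0934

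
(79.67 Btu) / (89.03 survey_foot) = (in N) 3098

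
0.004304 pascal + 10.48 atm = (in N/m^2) 1.062e+06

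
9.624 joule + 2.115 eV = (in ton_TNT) 2.3e-09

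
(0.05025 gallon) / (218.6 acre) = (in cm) 2.15e-08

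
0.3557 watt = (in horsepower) 0.000477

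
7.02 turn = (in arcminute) 1.516e+05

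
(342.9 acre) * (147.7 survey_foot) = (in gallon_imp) 1.374e+10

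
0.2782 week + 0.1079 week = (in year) 0.007405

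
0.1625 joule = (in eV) 1.014e+18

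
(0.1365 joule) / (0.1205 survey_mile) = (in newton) 0.0007039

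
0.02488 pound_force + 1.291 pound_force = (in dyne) 5.853e+05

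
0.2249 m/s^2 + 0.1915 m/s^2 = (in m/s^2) 0.4164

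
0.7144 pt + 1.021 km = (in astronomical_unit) 6.825e-09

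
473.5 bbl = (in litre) 7.528e+04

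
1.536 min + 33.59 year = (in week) 1751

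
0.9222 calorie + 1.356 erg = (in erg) 3.858e+07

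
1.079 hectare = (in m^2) 1.079e+04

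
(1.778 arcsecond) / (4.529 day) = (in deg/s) 1.262e-09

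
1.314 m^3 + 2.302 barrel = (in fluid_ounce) 5.681e+04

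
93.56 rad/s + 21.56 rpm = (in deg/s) 5490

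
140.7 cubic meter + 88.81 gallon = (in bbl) 887.1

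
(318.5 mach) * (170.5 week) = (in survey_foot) 3.669e+13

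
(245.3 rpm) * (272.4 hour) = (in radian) 2.519e+07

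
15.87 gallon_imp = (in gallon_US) 19.06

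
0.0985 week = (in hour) 16.55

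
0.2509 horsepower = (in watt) 187.1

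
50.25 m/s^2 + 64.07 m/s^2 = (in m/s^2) 114.3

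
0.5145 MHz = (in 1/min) 3.087e+07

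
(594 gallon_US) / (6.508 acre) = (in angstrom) 8.538e+05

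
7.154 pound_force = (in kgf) 3.245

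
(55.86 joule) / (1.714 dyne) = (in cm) 3.259e+08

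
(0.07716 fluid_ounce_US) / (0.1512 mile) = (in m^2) 9.378e-09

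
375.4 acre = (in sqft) 1.635e+07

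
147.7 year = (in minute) 7.763e+07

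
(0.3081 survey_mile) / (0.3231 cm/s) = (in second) 1.535e+05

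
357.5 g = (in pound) 0.7882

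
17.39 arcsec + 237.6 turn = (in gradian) 9.504e+04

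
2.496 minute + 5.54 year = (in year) 5.54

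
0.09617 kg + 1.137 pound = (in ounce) 21.58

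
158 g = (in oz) 5.573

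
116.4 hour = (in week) 0.6929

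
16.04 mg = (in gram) 0.01604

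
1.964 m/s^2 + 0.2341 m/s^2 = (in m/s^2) 2.198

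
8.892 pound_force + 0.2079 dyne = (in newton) 39.55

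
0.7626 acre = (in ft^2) 3.322e+04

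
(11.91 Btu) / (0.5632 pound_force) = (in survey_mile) 3.117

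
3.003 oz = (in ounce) 3.003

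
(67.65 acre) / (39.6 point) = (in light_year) 2.071e-09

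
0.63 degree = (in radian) 0.011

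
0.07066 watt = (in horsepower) 9.476e-05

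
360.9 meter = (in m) 360.9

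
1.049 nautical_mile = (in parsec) 6.296e-14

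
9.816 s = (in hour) 0.002727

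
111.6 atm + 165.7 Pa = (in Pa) 1.131e+07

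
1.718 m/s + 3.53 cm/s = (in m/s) 1.753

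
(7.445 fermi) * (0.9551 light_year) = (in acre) 0.01662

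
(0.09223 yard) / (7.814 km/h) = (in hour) 1.079e-05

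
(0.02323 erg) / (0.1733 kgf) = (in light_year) 1.445e-25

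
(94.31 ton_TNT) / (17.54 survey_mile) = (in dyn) 1.398e+12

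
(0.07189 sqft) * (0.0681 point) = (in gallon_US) 4.239e-05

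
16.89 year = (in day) 6165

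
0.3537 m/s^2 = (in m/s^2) 0.3537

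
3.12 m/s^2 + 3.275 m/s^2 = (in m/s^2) 6.395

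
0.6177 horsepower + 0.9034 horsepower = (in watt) 1134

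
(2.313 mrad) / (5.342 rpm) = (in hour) 1.149e-06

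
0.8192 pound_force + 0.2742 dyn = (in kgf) 0.3716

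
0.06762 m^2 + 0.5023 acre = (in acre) 0.5023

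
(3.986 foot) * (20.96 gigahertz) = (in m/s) 2.546e+10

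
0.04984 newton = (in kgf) 0.005082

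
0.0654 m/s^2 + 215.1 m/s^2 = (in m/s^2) 215.2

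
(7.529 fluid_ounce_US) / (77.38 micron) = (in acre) 0.000711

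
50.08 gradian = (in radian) 0.7867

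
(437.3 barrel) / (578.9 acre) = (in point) 0.08412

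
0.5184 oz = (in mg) 1.47e+04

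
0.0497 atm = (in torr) 37.77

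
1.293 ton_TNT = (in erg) 5.41e+16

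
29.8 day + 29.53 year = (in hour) 2.594e+05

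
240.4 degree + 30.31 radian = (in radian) 34.51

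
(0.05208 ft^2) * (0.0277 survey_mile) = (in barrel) 1.357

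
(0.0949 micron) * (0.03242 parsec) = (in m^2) 9.494e+07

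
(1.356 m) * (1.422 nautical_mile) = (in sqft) 3.844e+04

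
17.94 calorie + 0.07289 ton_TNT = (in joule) 3.05e+08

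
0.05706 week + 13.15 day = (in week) 1.936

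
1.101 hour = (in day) 0.04587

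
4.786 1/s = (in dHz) 47.86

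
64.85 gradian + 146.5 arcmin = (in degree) 60.81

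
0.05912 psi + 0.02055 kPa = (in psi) 0.0621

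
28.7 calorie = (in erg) 1.201e+09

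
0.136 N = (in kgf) 0.01387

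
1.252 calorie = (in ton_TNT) 1.252e-09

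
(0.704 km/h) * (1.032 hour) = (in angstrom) 7.265e+12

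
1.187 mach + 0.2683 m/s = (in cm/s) 4.044e+04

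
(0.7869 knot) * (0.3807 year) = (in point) 1.378e+10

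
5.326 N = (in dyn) 5.326e+05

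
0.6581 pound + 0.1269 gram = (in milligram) 2.986e+05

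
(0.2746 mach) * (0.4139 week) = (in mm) 2.341e+10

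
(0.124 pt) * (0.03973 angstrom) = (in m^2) 1.738e-16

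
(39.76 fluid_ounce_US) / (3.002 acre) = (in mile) 6.014e-11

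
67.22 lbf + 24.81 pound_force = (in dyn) 4.094e+07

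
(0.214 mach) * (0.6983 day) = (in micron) 4.396e+12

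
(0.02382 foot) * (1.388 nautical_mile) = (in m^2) 18.66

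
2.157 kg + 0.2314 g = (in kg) 2.157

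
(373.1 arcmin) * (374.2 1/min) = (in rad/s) 0.6769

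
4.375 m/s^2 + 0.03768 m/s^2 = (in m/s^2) 4.413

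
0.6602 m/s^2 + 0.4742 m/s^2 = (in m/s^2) 1.134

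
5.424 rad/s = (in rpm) 51.8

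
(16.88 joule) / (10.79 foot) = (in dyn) 5.133e+05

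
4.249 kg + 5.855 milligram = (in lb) 9.367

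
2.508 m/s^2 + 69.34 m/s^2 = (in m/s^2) 71.85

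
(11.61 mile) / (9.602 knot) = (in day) 0.04378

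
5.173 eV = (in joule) 8.288e-19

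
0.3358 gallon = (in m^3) 0.001271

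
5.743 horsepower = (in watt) 4283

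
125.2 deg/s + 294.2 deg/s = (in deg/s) 419.4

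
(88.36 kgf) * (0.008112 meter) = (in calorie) 1.68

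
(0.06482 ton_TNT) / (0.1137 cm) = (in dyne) 2.385e+16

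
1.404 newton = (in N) 1.404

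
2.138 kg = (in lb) 4.713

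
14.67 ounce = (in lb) 0.9169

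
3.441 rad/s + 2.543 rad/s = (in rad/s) 5.984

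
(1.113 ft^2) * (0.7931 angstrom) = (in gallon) 2.166e-09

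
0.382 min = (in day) 0.0002653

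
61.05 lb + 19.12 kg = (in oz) 1651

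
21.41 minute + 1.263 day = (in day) 1.278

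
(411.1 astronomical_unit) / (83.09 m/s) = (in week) 1.224e+06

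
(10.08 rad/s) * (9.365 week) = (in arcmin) 1.963e+11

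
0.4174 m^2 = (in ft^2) 4.493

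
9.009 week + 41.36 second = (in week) 9.009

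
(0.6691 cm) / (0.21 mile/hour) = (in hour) 1.98e-05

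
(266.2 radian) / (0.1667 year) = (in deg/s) 0.002901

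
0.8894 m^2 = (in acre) 0.0002198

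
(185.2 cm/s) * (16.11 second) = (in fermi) 2.984e+16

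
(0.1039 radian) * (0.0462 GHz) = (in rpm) 4.584e+07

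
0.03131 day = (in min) 45.09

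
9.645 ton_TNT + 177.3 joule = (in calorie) 9.645e+09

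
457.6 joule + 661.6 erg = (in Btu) 0.4337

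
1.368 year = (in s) 4.314e+07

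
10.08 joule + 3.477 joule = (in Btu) 0.01285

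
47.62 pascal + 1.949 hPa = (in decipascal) 2425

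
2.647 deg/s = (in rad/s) 0.0462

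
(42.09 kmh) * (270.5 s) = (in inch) 1.245e+05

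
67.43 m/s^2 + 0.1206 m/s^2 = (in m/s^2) 67.55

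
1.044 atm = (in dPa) 1.058e+06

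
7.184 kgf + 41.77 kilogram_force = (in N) 480.1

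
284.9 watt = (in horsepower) 0.3821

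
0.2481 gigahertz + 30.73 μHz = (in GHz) 0.2481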